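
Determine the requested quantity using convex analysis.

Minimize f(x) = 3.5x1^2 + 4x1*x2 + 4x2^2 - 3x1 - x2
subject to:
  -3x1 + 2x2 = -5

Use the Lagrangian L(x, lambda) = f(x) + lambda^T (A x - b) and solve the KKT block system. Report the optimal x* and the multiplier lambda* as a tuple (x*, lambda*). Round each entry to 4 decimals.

Form the Lagrangian:
  L(x, lambda) = (1/2) x^T Q x + c^T x + lambda^T (A x - b)
Stationarity (grad_x L = 0): Q x + c + A^T lambda = 0.
Primal feasibility: A x = b.

This gives the KKT block system:
  [ Q   A^T ] [ x     ]   [-c ]
  [ A    0  ] [ lambda ] = [ b ]

Solving the linear system:
  x*      = (1.2027, -0.6959)
  lambda* = (0.8784)
  f(x*)   = 0.7399

x* = (1.2027, -0.6959), lambda* = (0.8784)


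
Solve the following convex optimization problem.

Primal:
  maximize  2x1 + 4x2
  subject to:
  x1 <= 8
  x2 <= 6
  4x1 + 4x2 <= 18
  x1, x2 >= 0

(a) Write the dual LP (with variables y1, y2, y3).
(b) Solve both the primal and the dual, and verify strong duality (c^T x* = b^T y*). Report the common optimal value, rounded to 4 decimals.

The standard primal-dual pair for 'max c^T x s.t. A x <= b, x >= 0' is:
  Dual:  min b^T y  s.t.  A^T y >= c,  y >= 0.

So the dual LP is:
  minimize  8y1 + 6y2 + 18y3
  subject to:
    y1 + 4y3 >= 2
    y2 + 4y3 >= 4
    y1, y2, y3 >= 0

Solving the primal: x* = (0, 4.5).
  primal value c^T x* = 18.
Solving the dual: y* = (0, 0, 1).
  dual value b^T y* = 18.
Strong duality: c^T x* = b^T y*. Confirmed.

18


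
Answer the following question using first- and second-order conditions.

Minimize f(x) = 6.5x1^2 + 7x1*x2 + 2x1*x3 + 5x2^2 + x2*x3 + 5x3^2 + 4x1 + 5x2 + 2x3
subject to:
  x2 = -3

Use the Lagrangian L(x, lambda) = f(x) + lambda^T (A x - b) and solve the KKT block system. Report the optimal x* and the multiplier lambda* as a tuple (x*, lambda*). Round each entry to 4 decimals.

Form the Lagrangian:
  L(x, lambda) = (1/2) x^T Q x + c^T x + lambda^T (A x - b)
Stationarity (grad_x L = 0): Q x + c + A^T lambda = 0.
Primal feasibility: A x = b.

This gives the KKT block system:
  [ Q   A^T ] [ x     ]   [-c ]
  [ A    0  ] [ lambda ] = [ b ]

Solving the linear system:
  x*      = (1.3333, -3, -0.1667)
  lambda* = (15.8333)
  f(x*)   = 18.75

x* = (1.3333, -3, -0.1667), lambda* = (15.8333)


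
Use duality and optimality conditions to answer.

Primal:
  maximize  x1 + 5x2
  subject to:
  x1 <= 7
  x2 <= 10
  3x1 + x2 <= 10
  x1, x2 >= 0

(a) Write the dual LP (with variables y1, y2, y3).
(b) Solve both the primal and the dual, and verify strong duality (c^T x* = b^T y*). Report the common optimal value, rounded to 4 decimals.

The standard primal-dual pair for 'max c^T x s.t. A x <= b, x >= 0' is:
  Dual:  min b^T y  s.t.  A^T y >= c,  y >= 0.

So the dual LP is:
  minimize  7y1 + 10y2 + 10y3
  subject to:
    y1 + 3y3 >= 1
    y2 + y3 >= 5
    y1, y2, y3 >= 0

Solving the primal: x* = (0, 10).
  primal value c^T x* = 50.
Solving the dual: y* = (0, 4.6667, 0.3333).
  dual value b^T y* = 50.
Strong duality: c^T x* = b^T y*. Confirmed.

50


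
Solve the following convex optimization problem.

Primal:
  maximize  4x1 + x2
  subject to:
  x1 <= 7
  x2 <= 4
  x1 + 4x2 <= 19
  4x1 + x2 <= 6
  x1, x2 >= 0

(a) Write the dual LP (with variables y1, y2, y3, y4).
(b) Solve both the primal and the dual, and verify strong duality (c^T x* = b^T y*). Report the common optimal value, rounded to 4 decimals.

The standard primal-dual pair for 'max c^T x s.t. A x <= b, x >= 0' is:
  Dual:  min b^T y  s.t.  A^T y >= c,  y >= 0.

So the dual LP is:
  minimize  7y1 + 4y2 + 19y3 + 6y4
  subject to:
    y1 + y3 + 4y4 >= 4
    y2 + 4y3 + y4 >= 1
    y1, y2, y3, y4 >= 0

Solving the primal: x* = (1.5, 0).
  primal value c^T x* = 6.
Solving the dual: y* = (0, 0, 0, 1).
  dual value b^T y* = 6.
Strong duality: c^T x* = b^T y*. Confirmed.

6


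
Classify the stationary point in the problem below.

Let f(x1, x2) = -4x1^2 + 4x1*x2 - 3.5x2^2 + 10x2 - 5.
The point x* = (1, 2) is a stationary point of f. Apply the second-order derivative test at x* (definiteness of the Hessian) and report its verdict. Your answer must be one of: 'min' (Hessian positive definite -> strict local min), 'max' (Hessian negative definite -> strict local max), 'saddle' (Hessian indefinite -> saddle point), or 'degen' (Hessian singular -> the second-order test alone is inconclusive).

Compute the Hessian H = grad^2 f:
  H = [[-8, 4], [4, -7]]
Verify stationarity: grad f(x*) = H x* + g = (0, 0).
Eigenvalues of H: -11.5311, -3.4689.
Both eigenvalues < 0, so H is negative definite -> x* is a strict local max.

max


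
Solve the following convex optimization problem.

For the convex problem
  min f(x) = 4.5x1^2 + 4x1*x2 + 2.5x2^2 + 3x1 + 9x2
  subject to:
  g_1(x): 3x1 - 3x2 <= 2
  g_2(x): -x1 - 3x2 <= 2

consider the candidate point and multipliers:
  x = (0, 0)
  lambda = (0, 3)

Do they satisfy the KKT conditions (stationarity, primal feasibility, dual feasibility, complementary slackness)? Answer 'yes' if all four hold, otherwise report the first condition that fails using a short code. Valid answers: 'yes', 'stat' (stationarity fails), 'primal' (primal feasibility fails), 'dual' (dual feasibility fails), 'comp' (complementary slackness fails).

Gradient of f: grad f(x) = Q x + c = (3, 9)
Constraint values g_i(x) = a_i^T x - b_i:
  g_1((0, 0)) = -2
  g_2((0, 0)) = -2
Stationarity residual: grad f(x) + sum_i lambda_i a_i = (0, 0)
  -> stationarity OK
Primal feasibility (all g_i <= 0): OK
Dual feasibility (all lambda_i >= 0): OK
Complementary slackness (lambda_i * g_i(x) = 0 for all i): FAILS

Verdict: the first failing condition is complementary_slackness -> comp.

comp


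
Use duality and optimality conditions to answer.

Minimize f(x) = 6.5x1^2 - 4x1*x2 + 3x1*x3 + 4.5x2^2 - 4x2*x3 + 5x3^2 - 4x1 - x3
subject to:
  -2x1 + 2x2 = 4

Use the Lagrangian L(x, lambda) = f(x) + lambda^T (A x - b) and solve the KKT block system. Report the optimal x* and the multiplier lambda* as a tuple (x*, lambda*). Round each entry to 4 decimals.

Form the Lagrangian:
  L(x, lambda) = (1/2) x^T Q x + c^T x + lambda^T (A x - b)
Stationarity (grad_x L = 0): Q x + c + A^T lambda = 0.
Primal feasibility: A x = b.

This gives the KKT block system:
  [ Q   A^T ] [ x     ]   [-c ]
  [ A    0  ] [ lambda ] = [ b ]

Solving the linear system:
  x*      = (-0.3669, 1.6331, 0.8633)
  lambda* = (-6.3561)
  f(x*)   = 13.0144

x* = (-0.3669, 1.6331, 0.8633), lambda* = (-6.3561)


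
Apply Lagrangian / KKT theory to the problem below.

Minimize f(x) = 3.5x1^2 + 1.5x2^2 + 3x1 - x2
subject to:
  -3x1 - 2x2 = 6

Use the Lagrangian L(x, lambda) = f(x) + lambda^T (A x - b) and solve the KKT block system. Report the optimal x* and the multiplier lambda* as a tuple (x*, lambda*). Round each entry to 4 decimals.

Form the Lagrangian:
  L(x, lambda) = (1/2) x^T Q x + c^T x + lambda^T (A x - b)
Stationarity (grad_x L = 0): Q x + c + A^T lambda = 0.
Primal feasibility: A x = b.

This gives the KKT block system:
  [ Q   A^T ] [ x     ]   [-c ]
  [ A    0  ] [ lambda ] = [ b ]

Solving the linear system:
  x*      = (-1.3091, -1.0364)
  lambda* = (-2.0545)
  f(x*)   = 4.7182

x* = (-1.3091, -1.0364), lambda* = (-2.0545)


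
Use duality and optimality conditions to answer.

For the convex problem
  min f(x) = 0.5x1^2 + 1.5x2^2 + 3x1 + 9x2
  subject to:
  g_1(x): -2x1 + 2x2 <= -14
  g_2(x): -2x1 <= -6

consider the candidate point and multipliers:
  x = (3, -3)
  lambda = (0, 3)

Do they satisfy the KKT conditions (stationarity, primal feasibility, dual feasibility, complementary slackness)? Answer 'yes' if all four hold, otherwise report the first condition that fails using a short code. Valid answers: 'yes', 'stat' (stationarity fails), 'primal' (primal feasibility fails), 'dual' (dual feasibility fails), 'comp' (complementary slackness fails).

Gradient of f: grad f(x) = Q x + c = (6, 0)
Constraint values g_i(x) = a_i^T x - b_i:
  g_1((3, -3)) = 2
  g_2((3, -3)) = 0
Stationarity residual: grad f(x) + sum_i lambda_i a_i = (0, 0)
  -> stationarity OK
Primal feasibility (all g_i <= 0): FAILS
Dual feasibility (all lambda_i >= 0): OK
Complementary slackness (lambda_i * g_i(x) = 0 for all i): OK

Verdict: the first failing condition is primal_feasibility -> primal.

primal


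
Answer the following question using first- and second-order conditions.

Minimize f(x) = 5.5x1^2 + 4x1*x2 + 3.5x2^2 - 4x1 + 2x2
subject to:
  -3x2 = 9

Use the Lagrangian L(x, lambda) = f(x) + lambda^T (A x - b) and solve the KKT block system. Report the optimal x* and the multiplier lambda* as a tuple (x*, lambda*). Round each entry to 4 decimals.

Form the Lagrangian:
  L(x, lambda) = (1/2) x^T Q x + c^T x + lambda^T (A x - b)
Stationarity (grad_x L = 0): Q x + c + A^T lambda = 0.
Primal feasibility: A x = b.

This gives the KKT block system:
  [ Q   A^T ] [ x     ]   [-c ]
  [ A    0  ] [ lambda ] = [ b ]

Solving the linear system:
  x*      = (1.4545, -3)
  lambda* = (-4.3939)
  f(x*)   = 13.8636

x* = (1.4545, -3), lambda* = (-4.3939)


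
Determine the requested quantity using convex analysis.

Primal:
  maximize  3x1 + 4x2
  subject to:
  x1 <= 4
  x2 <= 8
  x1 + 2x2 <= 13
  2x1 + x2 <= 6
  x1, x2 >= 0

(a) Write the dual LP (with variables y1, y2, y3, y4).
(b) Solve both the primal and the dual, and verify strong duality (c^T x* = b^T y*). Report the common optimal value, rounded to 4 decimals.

The standard primal-dual pair for 'max c^T x s.t. A x <= b, x >= 0' is:
  Dual:  min b^T y  s.t.  A^T y >= c,  y >= 0.

So the dual LP is:
  minimize  4y1 + 8y2 + 13y3 + 6y4
  subject to:
    y1 + y3 + 2y4 >= 3
    y2 + 2y3 + y4 >= 4
    y1, y2, y3, y4 >= 0

Solving the primal: x* = (0, 6).
  primal value c^T x* = 24.
Solving the dual: y* = (0, 0, 0, 4).
  dual value b^T y* = 24.
Strong duality: c^T x* = b^T y*. Confirmed.

24


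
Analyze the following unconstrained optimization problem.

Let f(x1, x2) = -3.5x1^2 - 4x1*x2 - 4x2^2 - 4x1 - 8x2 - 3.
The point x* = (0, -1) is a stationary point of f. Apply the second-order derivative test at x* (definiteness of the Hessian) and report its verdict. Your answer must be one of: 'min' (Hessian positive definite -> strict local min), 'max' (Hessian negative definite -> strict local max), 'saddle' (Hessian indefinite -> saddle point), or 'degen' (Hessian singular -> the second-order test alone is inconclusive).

Compute the Hessian H = grad^2 f:
  H = [[-7, -4], [-4, -8]]
Verify stationarity: grad f(x*) = H x* + g = (0, 0).
Eigenvalues of H: -11.5311, -3.4689.
Both eigenvalues < 0, so H is negative definite -> x* is a strict local max.

max


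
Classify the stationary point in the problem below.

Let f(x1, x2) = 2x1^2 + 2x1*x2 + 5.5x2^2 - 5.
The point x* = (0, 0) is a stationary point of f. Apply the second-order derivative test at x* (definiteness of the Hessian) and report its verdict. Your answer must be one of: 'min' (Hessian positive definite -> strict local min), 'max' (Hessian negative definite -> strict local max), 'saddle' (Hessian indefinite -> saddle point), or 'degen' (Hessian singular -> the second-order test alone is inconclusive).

Compute the Hessian H = grad^2 f:
  H = [[4, 2], [2, 11]]
Verify stationarity: grad f(x*) = H x* + g = (0, 0).
Eigenvalues of H: 3.4689, 11.5311.
Both eigenvalues > 0, so H is positive definite -> x* is a strict local min.

min


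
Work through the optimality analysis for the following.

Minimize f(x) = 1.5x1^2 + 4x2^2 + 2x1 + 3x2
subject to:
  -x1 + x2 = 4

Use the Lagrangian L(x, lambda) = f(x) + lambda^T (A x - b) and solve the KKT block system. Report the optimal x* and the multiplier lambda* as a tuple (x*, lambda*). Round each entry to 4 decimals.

Form the Lagrangian:
  L(x, lambda) = (1/2) x^T Q x + c^T x + lambda^T (A x - b)
Stationarity (grad_x L = 0): Q x + c + A^T lambda = 0.
Primal feasibility: A x = b.

This gives the KKT block system:
  [ Q   A^T ] [ x     ]   [-c ]
  [ A    0  ] [ lambda ] = [ b ]

Solving the linear system:
  x*      = (-3.3636, 0.6364)
  lambda* = (-8.0909)
  f(x*)   = 13.7727

x* = (-3.3636, 0.6364), lambda* = (-8.0909)


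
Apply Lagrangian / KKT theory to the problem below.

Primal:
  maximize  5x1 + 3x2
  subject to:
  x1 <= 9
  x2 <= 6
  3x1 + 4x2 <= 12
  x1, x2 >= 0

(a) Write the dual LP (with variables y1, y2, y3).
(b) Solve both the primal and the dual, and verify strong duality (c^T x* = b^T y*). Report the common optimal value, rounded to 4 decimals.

The standard primal-dual pair for 'max c^T x s.t. A x <= b, x >= 0' is:
  Dual:  min b^T y  s.t.  A^T y >= c,  y >= 0.

So the dual LP is:
  minimize  9y1 + 6y2 + 12y3
  subject to:
    y1 + 3y3 >= 5
    y2 + 4y3 >= 3
    y1, y2, y3 >= 0

Solving the primal: x* = (4, 0).
  primal value c^T x* = 20.
Solving the dual: y* = (0, 0, 1.6667).
  dual value b^T y* = 20.
Strong duality: c^T x* = b^T y*. Confirmed.

20


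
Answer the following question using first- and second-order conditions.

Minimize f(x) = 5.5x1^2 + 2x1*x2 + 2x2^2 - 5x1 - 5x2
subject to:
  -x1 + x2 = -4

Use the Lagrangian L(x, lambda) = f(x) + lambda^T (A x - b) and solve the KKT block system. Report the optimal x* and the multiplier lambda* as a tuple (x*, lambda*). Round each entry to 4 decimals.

Form the Lagrangian:
  L(x, lambda) = (1/2) x^T Q x + c^T x + lambda^T (A x - b)
Stationarity (grad_x L = 0): Q x + c + A^T lambda = 0.
Primal feasibility: A x = b.

This gives the KKT block system:
  [ Q   A^T ] [ x     ]   [-c ]
  [ A    0  ] [ lambda ] = [ b ]

Solving the linear system:
  x*      = (1.7895, -2.2105)
  lambda* = (10.2632)
  f(x*)   = 21.5789

x* = (1.7895, -2.2105), lambda* = (10.2632)


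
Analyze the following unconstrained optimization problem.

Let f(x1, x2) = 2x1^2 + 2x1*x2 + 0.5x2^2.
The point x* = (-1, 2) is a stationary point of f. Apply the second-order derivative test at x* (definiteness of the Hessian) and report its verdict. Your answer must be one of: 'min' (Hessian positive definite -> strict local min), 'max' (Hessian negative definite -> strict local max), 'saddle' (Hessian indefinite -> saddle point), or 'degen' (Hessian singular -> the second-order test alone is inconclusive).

Compute the Hessian H = grad^2 f:
  H = [[4, 2], [2, 1]]
Verify stationarity: grad f(x*) = H x* + g = (0, 0).
Eigenvalues of H: 0, 5.
H has a zero eigenvalue (singular; positive semidefinite but not definite), so H is neither positive definite, negative definite, nor indefinite. The second-order test alone is inconclusive -> degen.
(Indeed, f is constant along the null direction of H through x*, so x* is not a strict local extremum.)

degen


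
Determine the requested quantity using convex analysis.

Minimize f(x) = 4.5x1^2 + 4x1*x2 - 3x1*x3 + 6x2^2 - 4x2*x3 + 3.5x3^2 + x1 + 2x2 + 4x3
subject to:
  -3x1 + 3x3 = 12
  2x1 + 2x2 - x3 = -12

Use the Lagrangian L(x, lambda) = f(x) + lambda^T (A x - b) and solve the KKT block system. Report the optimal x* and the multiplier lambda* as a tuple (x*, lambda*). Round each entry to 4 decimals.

Form the Lagrangian:
  L(x, lambda) = (1/2) x^T Q x + c^T x + lambda^T (A x - b)
Stationarity (grad_x L = 0): Q x + c + A^T lambda = 0.
Primal feasibility: A x = b.

This gives the KKT block system:
  [ Q   A^T ] [ x     ]   [-c ]
  [ A    0  ] [ lambda ] = [ b ]

Solving the linear system:
  x*      = (-4, -2, 0)
  lambda* = (-1.6667, 19)
  f(x*)   = 120

x* = (-4, -2, 0), lambda* = (-1.6667, 19)


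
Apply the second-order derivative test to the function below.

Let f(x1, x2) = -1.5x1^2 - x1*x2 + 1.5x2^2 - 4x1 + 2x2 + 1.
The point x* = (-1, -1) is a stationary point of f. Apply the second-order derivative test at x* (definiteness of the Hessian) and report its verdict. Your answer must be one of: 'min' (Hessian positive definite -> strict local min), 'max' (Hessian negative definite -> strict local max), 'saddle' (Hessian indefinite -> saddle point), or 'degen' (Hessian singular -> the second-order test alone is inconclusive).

Compute the Hessian H = grad^2 f:
  H = [[-3, -1], [-1, 3]]
Verify stationarity: grad f(x*) = H x* + g = (0, 0).
Eigenvalues of H: -3.1623, 3.1623.
Eigenvalues have mixed signs, so H is indefinite -> x* is a saddle point.

saddle


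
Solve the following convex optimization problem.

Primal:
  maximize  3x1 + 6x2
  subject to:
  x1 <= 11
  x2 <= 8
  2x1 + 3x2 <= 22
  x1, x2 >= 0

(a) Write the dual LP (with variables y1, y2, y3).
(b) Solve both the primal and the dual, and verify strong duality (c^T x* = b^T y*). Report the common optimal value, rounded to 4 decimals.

The standard primal-dual pair for 'max c^T x s.t. A x <= b, x >= 0' is:
  Dual:  min b^T y  s.t.  A^T y >= c,  y >= 0.

So the dual LP is:
  minimize  11y1 + 8y2 + 22y3
  subject to:
    y1 + 2y3 >= 3
    y2 + 3y3 >= 6
    y1, y2, y3 >= 0

Solving the primal: x* = (0, 7.3333).
  primal value c^T x* = 44.
Solving the dual: y* = (0, 0, 2).
  dual value b^T y* = 44.
Strong duality: c^T x* = b^T y*. Confirmed.

44


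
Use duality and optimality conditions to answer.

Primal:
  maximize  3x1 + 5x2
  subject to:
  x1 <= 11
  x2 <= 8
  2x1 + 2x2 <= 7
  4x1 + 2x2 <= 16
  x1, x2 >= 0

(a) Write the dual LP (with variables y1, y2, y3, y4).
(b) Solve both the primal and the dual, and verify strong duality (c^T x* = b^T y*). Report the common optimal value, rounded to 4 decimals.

The standard primal-dual pair for 'max c^T x s.t. A x <= b, x >= 0' is:
  Dual:  min b^T y  s.t.  A^T y >= c,  y >= 0.

So the dual LP is:
  minimize  11y1 + 8y2 + 7y3 + 16y4
  subject to:
    y1 + 2y3 + 4y4 >= 3
    y2 + 2y3 + 2y4 >= 5
    y1, y2, y3, y4 >= 0

Solving the primal: x* = (0, 3.5).
  primal value c^T x* = 17.5.
Solving the dual: y* = (0, 0, 2.5, 0).
  dual value b^T y* = 17.5.
Strong duality: c^T x* = b^T y*. Confirmed.

17.5


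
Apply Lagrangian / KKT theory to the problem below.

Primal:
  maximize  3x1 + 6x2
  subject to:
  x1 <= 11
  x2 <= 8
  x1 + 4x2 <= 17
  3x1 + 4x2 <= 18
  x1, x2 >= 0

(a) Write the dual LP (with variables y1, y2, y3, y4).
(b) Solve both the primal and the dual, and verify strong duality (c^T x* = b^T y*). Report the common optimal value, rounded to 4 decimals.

The standard primal-dual pair for 'max c^T x s.t. A x <= b, x >= 0' is:
  Dual:  min b^T y  s.t.  A^T y >= c,  y >= 0.

So the dual LP is:
  minimize  11y1 + 8y2 + 17y3 + 18y4
  subject to:
    y1 + y3 + 3y4 >= 3
    y2 + 4y3 + 4y4 >= 6
    y1, y2, y3, y4 >= 0

Solving the primal: x* = (0.5, 4.125).
  primal value c^T x* = 26.25.
Solving the dual: y* = (0, 0, 0.75, 0.75).
  dual value b^T y* = 26.25.
Strong duality: c^T x* = b^T y*. Confirmed.

26.25


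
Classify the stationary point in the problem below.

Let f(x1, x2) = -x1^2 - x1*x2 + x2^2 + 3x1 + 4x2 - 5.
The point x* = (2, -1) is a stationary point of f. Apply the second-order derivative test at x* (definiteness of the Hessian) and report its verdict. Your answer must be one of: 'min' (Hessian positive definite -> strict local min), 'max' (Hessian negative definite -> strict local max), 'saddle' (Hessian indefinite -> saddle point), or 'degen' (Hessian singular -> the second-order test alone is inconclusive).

Compute the Hessian H = grad^2 f:
  H = [[-2, -1], [-1, 2]]
Verify stationarity: grad f(x*) = H x* + g = (0, 0).
Eigenvalues of H: -2.2361, 2.2361.
Eigenvalues have mixed signs, so H is indefinite -> x* is a saddle point.

saddle


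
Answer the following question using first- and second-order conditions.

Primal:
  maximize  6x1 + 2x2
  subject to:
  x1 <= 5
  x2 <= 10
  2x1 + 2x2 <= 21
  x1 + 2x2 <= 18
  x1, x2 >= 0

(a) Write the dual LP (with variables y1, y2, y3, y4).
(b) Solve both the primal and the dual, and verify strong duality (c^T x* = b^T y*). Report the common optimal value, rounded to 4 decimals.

The standard primal-dual pair for 'max c^T x s.t. A x <= b, x >= 0' is:
  Dual:  min b^T y  s.t.  A^T y >= c,  y >= 0.

So the dual LP is:
  minimize  5y1 + 10y2 + 21y3 + 18y4
  subject to:
    y1 + 2y3 + y4 >= 6
    y2 + 2y3 + 2y4 >= 2
    y1, y2, y3, y4 >= 0

Solving the primal: x* = (5, 5.5).
  primal value c^T x* = 41.
Solving the dual: y* = (4, 0, 1, 0).
  dual value b^T y* = 41.
Strong duality: c^T x* = b^T y*. Confirmed.

41


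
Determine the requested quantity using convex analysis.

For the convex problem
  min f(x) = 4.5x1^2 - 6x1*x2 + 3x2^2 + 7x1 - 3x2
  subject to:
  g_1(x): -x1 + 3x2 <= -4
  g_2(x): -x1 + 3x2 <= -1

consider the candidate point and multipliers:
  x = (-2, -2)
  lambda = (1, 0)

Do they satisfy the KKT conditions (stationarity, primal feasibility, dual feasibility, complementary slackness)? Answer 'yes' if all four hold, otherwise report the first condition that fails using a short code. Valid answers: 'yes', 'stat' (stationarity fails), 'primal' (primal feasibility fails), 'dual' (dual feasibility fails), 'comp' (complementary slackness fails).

Gradient of f: grad f(x) = Q x + c = (1, -3)
Constraint values g_i(x) = a_i^T x - b_i:
  g_1((-2, -2)) = 0
  g_2((-2, -2)) = -3
Stationarity residual: grad f(x) + sum_i lambda_i a_i = (0, 0)
  -> stationarity OK
Primal feasibility (all g_i <= 0): OK
Dual feasibility (all lambda_i >= 0): OK
Complementary slackness (lambda_i * g_i(x) = 0 for all i): OK

Verdict: yes, KKT holds.

yes


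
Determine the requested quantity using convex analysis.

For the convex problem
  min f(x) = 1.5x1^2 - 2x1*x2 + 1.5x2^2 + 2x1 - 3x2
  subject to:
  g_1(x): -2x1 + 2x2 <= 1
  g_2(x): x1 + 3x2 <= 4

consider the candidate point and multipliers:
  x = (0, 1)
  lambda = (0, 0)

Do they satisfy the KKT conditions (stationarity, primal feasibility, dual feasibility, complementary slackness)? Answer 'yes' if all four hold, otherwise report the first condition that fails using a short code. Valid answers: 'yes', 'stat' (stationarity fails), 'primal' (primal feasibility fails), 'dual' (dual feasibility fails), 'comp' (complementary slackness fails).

Gradient of f: grad f(x) = Q x + c = (0, 0)
Constraint values g_i(x) = a_i^T x - b_i:
  g_1((0, 1)) = 1
  g_2((0, 1)) = -1
Stationarity residual: grad f(x) + sum_i lambda_i a_i = (0, 0)
  -> stationarity OK
Primal feasibility (all g_i <= 0): FAILS
Dual feasibility (all lambda_i >= 0): OK
Complementary slackness (lambda_i * g_i(x) = 0 for all i): OK

Verdict: the first failing condition is primal_feasibility -> primal.

primal


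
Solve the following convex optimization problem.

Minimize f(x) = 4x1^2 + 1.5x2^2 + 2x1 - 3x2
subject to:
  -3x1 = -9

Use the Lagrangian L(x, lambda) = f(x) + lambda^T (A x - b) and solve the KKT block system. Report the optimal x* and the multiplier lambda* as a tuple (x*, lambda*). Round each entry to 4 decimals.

Form the Lagrangian:
  L(x, lambda) = (1/2) x^T Q x + c^T x + lambda^T (A x - b)
Stationarity (grad_x L = 0): Q x + c + A^T lambda = 0.
Primal feasibility: A x = b.

This gives the KKT block system:
  [ Q   A^T ] [ x     ]   [-c ]
  [ A    0  ] [ lambda ] = [ b ]

Solving the linear system:
  x*      = (3, 1)
  lambda* = (8.6667)
  f(x*)   = 40.5

x* = (3, 1), lambda* = (8.6667)


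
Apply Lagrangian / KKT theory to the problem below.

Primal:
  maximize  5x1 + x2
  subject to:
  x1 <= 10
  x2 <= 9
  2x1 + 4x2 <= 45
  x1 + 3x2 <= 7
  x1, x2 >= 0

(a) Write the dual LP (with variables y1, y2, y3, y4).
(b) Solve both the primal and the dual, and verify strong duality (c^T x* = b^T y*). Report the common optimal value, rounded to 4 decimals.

The standard primal-dual pair for 'max c^T x s.t. A x <= b, x >= 0' is:
  Dual:  min b^T y  s.t.  A^T y >= c,  y >= 0.

So the dual LP is:
  minimize  10y1 + 9y2 + 45y3 + 7y4
  subject to:
    y1 + 2y3 + y4 >= 5
    y2 + 4y3 + 3y4 >= 1
    y1, y2, y3, y4 >= 0

Solving the primal: x* = (7, 0).
  primal value c^T x* = 35.
Solving the dual: y* = (0, 0, 0, 5).
  dual value b^T y* = 35.
Strong duality: c^T x* = b^T y*. Confirmed.

35


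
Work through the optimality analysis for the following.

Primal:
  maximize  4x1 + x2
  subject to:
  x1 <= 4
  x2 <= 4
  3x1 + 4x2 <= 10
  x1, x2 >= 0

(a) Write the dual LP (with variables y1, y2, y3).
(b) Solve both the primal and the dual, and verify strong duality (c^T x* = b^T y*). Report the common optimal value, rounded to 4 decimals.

The standard primal-dual pair for 'max c^T x s.t. A x <= b, x >= 0' is:
  Dual:  min b^T y  s.t.  A^T y >= c,  y >= 0.

So the dual LP is:
  minimize  4y1 + 4y2 + 10y3
  subject to:
    y1 + 3y3 >= 4
    y2 + 4y3 >= 1
    y1, y2, y3 >= 0

Solving the primal: x* = (3.3333, 0).
  primal value c^T x* = 13.3333.
Solving the dual: y* = (0, 0, 1.3333).
  dual value b^T y* = 13.3333.
Strong duality: c^T x* = b^T y*. Confirmed.

13.3333


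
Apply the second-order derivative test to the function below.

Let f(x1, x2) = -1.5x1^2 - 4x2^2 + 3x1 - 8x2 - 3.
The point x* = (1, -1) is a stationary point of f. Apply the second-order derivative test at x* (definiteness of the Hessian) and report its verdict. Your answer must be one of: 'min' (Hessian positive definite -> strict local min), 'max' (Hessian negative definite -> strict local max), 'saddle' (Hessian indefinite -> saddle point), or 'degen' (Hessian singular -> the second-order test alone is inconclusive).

Compute the Hessian H = grad^2 f:
  H = [[-3, 0], [0, -8]]
Verify stationarity: grad f(x*) = H x* + g = (0, 0).
Eigenvalues of H: -8, -3.
Both eigenvalues < 0, so H is negative definite -> x* is a strict local max.

max


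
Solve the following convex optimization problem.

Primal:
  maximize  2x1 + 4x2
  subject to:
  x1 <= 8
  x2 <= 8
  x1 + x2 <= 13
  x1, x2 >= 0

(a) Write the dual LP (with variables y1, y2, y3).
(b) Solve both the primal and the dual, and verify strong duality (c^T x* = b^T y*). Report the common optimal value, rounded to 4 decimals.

The standard primal-dual pair for 'max c^T x s.t. A x <= b, x >= 0' is:
  Dual:  min b^T y  s.t.  A^T y >= c,  y >= 0.

So the dual LP is:
  minimize  8y1 + 8y2 + 13y3
  subject to:
    y1 + y3 >= 2
    y2 + y3 >= 4
    y1, y2, y3 >= 0

Solving the primal: x* = (5, 8).
  primal value c^T x* = 42.
Solving the dual: y* = (0, 2, 2).
  dual value b^T y* = 42.
Strong duality: c^T x* = b^T y*. Confirmed.

42


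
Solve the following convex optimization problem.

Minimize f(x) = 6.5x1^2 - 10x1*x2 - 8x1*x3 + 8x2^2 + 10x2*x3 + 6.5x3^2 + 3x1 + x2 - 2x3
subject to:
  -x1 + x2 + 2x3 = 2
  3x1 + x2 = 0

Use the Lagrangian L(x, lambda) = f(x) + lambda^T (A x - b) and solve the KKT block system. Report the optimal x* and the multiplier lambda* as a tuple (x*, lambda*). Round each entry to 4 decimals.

Form the Lagrangian:
  L(x, lambda) = (1/2) x^T Q x + c^T x + lambda^T (A x - b)
Stationarity (grad_x L = 0): Q x + c + A^T lambda = 0.
Primal feasibility: A x = b.

This gives the KKT block system:
  [ Q   A^T ] [ x     ]   [-c ]
  [ A    0  ] [ lambda ] = [ b ]

Solving the linear system:
  x*      = (0.1368, -0.4103, 1.2735)
  lambda* = (-4.6795, -1.1239)
  f(x*)   = 3.406

x* = (0.1368, -0.4103, 1.2735), lambda* = (-4.6795, -1.1239)


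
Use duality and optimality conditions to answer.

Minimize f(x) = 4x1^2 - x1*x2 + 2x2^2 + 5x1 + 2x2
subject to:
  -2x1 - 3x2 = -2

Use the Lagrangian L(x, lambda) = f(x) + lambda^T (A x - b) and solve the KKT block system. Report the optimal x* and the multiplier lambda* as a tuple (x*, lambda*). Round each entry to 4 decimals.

Form the Lagrangian:
  L(x, lambda) = (1/2) x^T Q x + c^T x + lambda^T (A x - b)
Stationarity (grad_x L = 0): Q x + c + A^T lambda = 0.
Primal feasibility: A x = b.

This gives the KKT block system:
  [ Q   A^T ] [ x     ]   [-c ]
  [ A    0  ] [ lambda ] = [ b ]

Solving the linear system:
  x*      = (-0.11, 0.74)
  lambda* = (1.69)
  f(x*)   = 2.155

x* = (-0.11, 0.74), lambda* = (1.69)


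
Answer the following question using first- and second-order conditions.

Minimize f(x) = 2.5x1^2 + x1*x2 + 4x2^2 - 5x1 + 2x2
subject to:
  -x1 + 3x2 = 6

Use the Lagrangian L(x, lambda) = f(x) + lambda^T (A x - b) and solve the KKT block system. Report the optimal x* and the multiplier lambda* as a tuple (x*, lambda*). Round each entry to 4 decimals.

Form the Lagrangian:
  L(x, lambda) = (1/2) x^T Q x + c^T x + lambda^T (A x - b)
Stationarity (grad_x L = 0): Q x + c + A^T lambda = 0.
Primal feasibility: A x = b.

This gives the KKT block system:
  [ Q   A^T ] [ x     ]   [-c ]
  [ A    0  ] [ lambda ] = [ b ]

Solving the linear system:
  x*      = (-0.4576, 1.8475)
  lambda* = (-5.4407)
  f(x*)   = 19.3136

x* = (-0.4576, 1.8475), lambda* = (-5.4407)


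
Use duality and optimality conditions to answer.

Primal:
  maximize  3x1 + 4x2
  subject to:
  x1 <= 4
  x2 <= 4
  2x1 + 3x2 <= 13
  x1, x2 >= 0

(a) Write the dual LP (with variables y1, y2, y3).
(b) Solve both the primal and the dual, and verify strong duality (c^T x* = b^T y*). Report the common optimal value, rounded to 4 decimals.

The standard primal-dual pair for 'max c^T x s.t. A x <= b, x >= 0' is:
  Dual:  min b^T y  s.t.  A^T y >= c,  y >= 0.

So the dual LP is:
  minimize  4y1 + 4y2 + 13y3
  subject to:
    y1 + 2y3 >= 3
    y2 + 3y3 >= 4
    y1, y2, y3 >= 0

Solving the primal: x* = (4, 1.6667).
  primal value c^T x* = 18.6667.
Solving the dual: y* = (0.3333, 0, 1.3333).
  dual value b^T y* = 18.6667.
Strong duality: c^T x* = b^T y*. Confirmed.

18.6667


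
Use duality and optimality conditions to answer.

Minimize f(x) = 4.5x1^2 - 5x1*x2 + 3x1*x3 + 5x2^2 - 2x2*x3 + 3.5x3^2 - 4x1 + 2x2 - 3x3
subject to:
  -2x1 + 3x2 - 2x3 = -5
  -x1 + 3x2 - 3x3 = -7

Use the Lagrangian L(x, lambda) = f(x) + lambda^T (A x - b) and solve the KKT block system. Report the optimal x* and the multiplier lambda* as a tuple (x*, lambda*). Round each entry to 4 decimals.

Form the Lagrangian:
  L(x, lambda) = (1/2) x^T Q x + c^T x + lambda^T (A x - b)
Stationarity (grad_x L = 0): Q x + c + A^T lambda = 0.
Primal feasibility: A x = b.

This gives the KKT block system:
  [ Q   A^T ] [ x     ]   [-c ]
  [ A    0  ] [ lambda ] = [ b ]

Solving the linear system:
  x*      = (-0.3895, -0.8526, 1.6105)
  lambda* = (-1.0105, 3.6105)
  f(x*)   = 7.6211

x* = (-0.3895, -0.8526, 1.6105), lambda* = (-1.0105, 3.6105)


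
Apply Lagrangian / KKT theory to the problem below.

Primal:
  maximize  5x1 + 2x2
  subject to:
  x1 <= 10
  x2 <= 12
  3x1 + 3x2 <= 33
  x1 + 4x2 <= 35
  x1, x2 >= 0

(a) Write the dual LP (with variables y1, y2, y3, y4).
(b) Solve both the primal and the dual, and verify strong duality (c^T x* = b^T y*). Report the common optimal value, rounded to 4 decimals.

The standard primal-dual pair for 'max c^T x s.t. A x <= b, x >= 0' is:
  Dual:  min b^T y  s.t.  A^T y >= c,  y >= 0.

So the dual LP is:
  minimize  10y1 + 12y2 + 33y3 + 35y4
  subject to:
    y1 + 3y3 + y4 >= 5
    y2 + 3y3 + 4y4 >= 2
    y1, y2, y3, y4 >= 0

Solving the primal: x* = (10, 1).
  primal value c^T x* = 52.
Solving the dual: y* = (3, 0, 0.6667, 0).
  dual value b^T y* = 52.
Strong duality: c^T x* = b^T y*. Confirmed.

52


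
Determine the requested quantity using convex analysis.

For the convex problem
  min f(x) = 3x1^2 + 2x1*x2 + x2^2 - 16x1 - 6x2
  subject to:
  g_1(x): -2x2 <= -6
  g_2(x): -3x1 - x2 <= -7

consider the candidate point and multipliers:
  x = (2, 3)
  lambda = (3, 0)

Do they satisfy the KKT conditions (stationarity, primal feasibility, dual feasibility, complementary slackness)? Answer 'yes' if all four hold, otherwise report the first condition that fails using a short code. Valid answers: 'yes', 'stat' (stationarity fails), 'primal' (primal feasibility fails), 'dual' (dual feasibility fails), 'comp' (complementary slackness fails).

Gradient of f: grad f(x) = Q x + c = (2, 4)
Constraint values g_i(x) = a_i^T x - b_i:
  g_1((2, 3)) = 0
  g_2((2, 3)) = -2
Stationarity residual: grad f(x) + sum_i lambda_i a_i = (2, -2)
  -> stationarity FAILS
Primal feasibility (all g_i <= 0): OK
Dual feasibility (all lambda_i >= 0): OK
Complementary slackness (lambda_i * g_i(x) = 0 for all i): OK

Verdict: the first failing condition is stationarity -> stat.

stat


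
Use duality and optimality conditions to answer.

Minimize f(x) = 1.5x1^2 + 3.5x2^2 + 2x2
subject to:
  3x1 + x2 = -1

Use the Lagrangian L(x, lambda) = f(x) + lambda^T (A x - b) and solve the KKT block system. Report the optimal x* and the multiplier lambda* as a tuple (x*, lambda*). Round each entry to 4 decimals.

Form the Lagrangian:
  L(x, lambda) = (1/2) x^T Q x + c^T x + lambda^T (A x - b)
Stationarity (grad_x L = 0): Q x + c + A^T lambda = 0.
Primal feasibility: A x = b.

This gives the KKT block system:
  [ Q   A^T ] [ x     ]   [-c ]
  [ A    0  ] [ lambda ] = [ b ]

Solving the linear system:
  x*      = (-0.2273, -0.3182)
  lambda* = (0.2273)
  f(x*)   = -0.2045

x* = (-0.2273, -0.3182), lambda* = (0.2273)


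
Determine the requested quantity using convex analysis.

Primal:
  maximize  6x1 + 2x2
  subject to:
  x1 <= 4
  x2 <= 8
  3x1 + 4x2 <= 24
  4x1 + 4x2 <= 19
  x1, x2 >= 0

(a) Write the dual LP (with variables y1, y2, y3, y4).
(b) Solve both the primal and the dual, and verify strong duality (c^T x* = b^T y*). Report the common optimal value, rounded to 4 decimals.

The standard primal-dual pair for 'max c^T x s.t. A x <= b, x >= 0' is:
  Dual:  min b^T y  s.t.  A^T y >= c,  y >= 0.

So the dual LP is:
  minimize  4y1 + 8y2 + 24y3 + 19y4
  subject to:
    y1 + 3y3 + 4y4 >= 6
    y2 + 4y3 + 4y4 >= 2
    y1, y2, y3, y4 >= 0

Solving the primal: x* = (4, 0.75).
  primal value c^T x* = 25.5.
Solving the dual: y* = (4, 0, 0, 0.5).
  dual value b^T y* = 25.5.
Strong duality: c^T x* = b^T y*. Confirmed.

25.5


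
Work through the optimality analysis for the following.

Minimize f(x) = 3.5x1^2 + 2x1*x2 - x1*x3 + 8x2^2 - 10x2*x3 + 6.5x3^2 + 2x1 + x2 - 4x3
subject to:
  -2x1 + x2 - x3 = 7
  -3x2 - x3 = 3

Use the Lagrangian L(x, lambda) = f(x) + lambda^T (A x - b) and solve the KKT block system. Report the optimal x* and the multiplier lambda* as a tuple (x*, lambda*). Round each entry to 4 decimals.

Form the Lagrangian:
  L(x, lambda) = (1/2) x^T Q x + c^T x + lambda^T (A x - b)
Stationarity (grad_x L = 0): Q x + c + A^T lambda = 0.
Primal feasibility: A x = b.

This gives the KKT block system:
  [ Q   A^T ] [ x     ]   [-c ]
  [ A    0  ] [ lambda ] = [ b ]

Solving the linear system:
  x*      = (-3.0954, -0.5477, -1.3568)
  lambda* = (-9.7033, -3.3631)
  f(x*)   = 38.3506

x* = (-3.0954, -0.5477, -1.3568), lambda* = (-9.7033, -3.3631)


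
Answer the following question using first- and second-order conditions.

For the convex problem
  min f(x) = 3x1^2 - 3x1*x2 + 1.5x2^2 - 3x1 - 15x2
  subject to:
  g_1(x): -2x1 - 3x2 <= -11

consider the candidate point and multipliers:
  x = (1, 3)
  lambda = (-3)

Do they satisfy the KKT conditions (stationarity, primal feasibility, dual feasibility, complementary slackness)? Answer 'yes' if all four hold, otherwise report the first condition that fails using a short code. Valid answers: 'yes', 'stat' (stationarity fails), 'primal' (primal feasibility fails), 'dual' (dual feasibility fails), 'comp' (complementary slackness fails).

Gradient of f: grad f(x) = Q x + c = (-6, -9)
Constraint values g_i(x) = a_i^T x - b_i:
  g_1((1, 3)) = 0
Stationarity residual: grad f(x) + sum_i lambda_i a_i = (0, 0)
  -> stationarity OK
Primal feasibility (all g_i <= 0): OK
Dual feasibility (all lambda_i >= 0): FAILS
Complementary slackness (lambda_i * g_i(x) = 0 for all i): OK

Verdict: the first failing condition is dual_feasibility -> dual.

dual


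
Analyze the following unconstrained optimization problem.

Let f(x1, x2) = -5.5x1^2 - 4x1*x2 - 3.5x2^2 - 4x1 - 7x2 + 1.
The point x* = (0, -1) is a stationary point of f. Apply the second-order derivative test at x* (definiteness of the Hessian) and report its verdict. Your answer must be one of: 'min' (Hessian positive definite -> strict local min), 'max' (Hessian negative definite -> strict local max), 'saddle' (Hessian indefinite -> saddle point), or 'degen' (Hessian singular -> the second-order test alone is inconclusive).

Compute the Hessian H = grad^2 f:
  H = [[-11, -4], [-4, -7]]
Verify stationarity: grad f(x*) = H x* + g = (0, 0).
Eigenvalues of H: -13.4721, -4.5279.
Both eigenvalues < 0, so H is negative definite -> x* is a strict local max.

max


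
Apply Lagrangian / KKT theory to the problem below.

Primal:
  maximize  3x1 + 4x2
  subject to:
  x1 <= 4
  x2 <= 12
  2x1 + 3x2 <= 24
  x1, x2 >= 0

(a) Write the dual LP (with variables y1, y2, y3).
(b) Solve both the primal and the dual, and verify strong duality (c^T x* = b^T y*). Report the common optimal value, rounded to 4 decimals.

The standard primal-dual pair for 'max c^T x s.t. A x <= b, x >= 0' is:
  Dual:  min b^T y  s.t.  A^T y >= c,  y >= 0.

So the dual LP is:
  minimize  4y1 + 12y2 + 24y3
  subject to:
    y1 + 2y3 >= 3
    y2 + 3y3 >= 4
    y1, y2, y3 >= 0

Solving the primal: x* = (4, 5.3333).
  primal value c^T x* = 33.3333.
Solving the dual: y* = (0.3333, 0, 1.3333).
  dual value b^T y* = 33.3333.
Strong duality: c^T x* = b^T y*. Confirmed.

33.3333


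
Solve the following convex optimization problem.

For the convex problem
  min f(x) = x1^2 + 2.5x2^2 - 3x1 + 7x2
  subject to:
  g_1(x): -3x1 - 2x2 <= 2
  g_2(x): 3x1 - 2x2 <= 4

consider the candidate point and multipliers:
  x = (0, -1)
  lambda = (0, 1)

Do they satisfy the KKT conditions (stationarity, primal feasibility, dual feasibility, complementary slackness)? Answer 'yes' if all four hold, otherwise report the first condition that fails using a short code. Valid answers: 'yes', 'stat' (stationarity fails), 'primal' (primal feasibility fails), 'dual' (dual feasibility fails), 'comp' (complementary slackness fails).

Gradient of f: grad f(x) = Q x + c = (-3, 2)
Constraint values g_i(x) = a_i^T x - b_i:
  g_1((0, -1)) = 0
  g_2((0, -1)) = -2
Stationarity residual: grad f(x) + sum_i lambda_i a_i = (0, 0)
  -> stationarity OK
Primal feasibility (all g_i <= 0): OK
Dual feasibility (all lambda_i >= 0): OK
Complementary slackness (lambda_i * g_i(x) = 0 for all i): FAILS

Verdict: the first failing condition is complementary_slackness -> comp.

comp


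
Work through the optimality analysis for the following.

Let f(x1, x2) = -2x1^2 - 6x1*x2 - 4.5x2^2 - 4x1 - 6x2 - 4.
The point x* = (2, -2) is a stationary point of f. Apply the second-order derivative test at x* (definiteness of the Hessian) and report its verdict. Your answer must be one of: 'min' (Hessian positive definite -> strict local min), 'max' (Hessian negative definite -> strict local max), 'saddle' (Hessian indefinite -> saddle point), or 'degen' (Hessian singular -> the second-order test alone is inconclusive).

Compute the Hessian H = grad^2 f:
  H = [[-4, -6], [-6, -9]]
Verify stationarity: grad f(x*) = H x* + g = (0, 0).
Eigenvalues of H: -13, 0.
H has a zero eigenvalue (singular; negative semidefinite but not definite), so H is neither positive definite, negative definite, nor indefinite. The second-order test alone is inconclusive -> degen.
(Indeed, f is constant along the null direction of H through x*, so x* is not a strict local extremum.)

degen


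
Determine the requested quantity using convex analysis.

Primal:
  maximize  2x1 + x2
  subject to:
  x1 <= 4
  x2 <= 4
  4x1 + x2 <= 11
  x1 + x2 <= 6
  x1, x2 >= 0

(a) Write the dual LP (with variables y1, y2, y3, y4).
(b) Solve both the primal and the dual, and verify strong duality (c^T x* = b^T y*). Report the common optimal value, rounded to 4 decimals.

The standard primal-dual pair for 'max c^T x s.t. A x <= b, x >= 0' is:
  Dual:  min b^T y  s.t.  A^T y >= c,  y >= 0.

So the dual LP is:
  minimize  4y1 + 4y2 + 11y3 + 6y4
  subject to:
    y1 + 4y3 + y4 >= 2
    y2 + y3 + y4 >= 1
    y1, y2, y3, y4 >= 0

Solving the primal: x* = (1.75, 4).
  primal value c^T x* = 7.5.
Solving the dual: y* = (0, 0.5, 0.5, 0).
  dual value b^T y* = 7.5.
Strong duality: c^T x* = b^T y*. Confirmed.

7.5


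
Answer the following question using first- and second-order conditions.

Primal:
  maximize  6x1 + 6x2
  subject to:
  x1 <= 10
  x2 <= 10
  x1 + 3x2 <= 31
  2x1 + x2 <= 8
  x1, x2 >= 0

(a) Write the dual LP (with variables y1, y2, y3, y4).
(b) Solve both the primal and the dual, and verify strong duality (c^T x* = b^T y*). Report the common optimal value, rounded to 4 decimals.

The standard primal-dual pair for 'max c^T x s.t. A x <= b, x >= 0' is:
  Dual:  min b^T y  s.t.  A^T y >= c,  y >= 0.

So the dual LP is:
  minimize  10y1 + 10y2 + 31y3 + 8y4
  subject to:
    y1 + y3 + 2y4 >= 6
    y2 + 3y3 + y4 >= 6
    y1, y2, y3, y4 >= 0

Solving the primal: x* = (0, 8).
  primal value c^T x* = 48.
Solving the dual: y* = (0, 0, 0, 6).
  dual value b^T y* = 48.
Strong duality: c^T x* = b^T y*. Confirmed.

48
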